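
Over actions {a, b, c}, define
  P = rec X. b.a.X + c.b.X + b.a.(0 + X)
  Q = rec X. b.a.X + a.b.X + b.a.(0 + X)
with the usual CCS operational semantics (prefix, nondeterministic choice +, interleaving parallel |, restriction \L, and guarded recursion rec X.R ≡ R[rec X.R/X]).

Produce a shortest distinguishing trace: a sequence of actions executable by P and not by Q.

P's transition system — 5 states:
  p0 = rec X. b.a.X + c.b.X + b.a.(0 + X) has moves -b-> p1, -b-> p2, -c-> p3
  p1 = a.(0 + (rec X. b.a.X + c.b.X + b.a.(0 + X))) has moves -a-> p4
  p2 = a.(rec X. b.a.X + c.b.X + b.a.(0 + X)) has moves -a-> p0
  p3 = b.(rec X. b.a.X + c.b.X + b.a.(0 + X)) has moves -b-> p0
  p4 = 0 + (rec X. b.a.X + c.b.X + b.a.(0 + X)) has moves -b-> p1, -b-> p2, -c-> p3
Q's transition system — 5 states:
  q0 = rec X. b.a.X + a.b.X + b.a.(0 + X) has moves -a-> q1, -b-> q2, -b-> q3
  q1 = b.(rec X. b.a.X + a.b.X + b.a.(0 + X)) has moves -b-> q0
  q2 = a.(0 + (rec X. b.a.X + a.b.X + b.a.(0 + X))) has moves -a-> q4
  q3 = a.(rec X. b.a.X + a.b.X + b.a.(0 + X)) has moves -a-> q0
  q4 = 0 + (rec X. b.a.X + a.b.X + b.a.(0 + X)) has moves -a-> q1, -b-> q2, -b-> q3
Run σ = ⟨c⟩ on P: start {p0}
  step 1 (c): {p3}
  — P admits the full trace.
Run σ = ⟨c⟩ on Q: start {q0}
  step 1 (c): ∅ (Q stuck)

c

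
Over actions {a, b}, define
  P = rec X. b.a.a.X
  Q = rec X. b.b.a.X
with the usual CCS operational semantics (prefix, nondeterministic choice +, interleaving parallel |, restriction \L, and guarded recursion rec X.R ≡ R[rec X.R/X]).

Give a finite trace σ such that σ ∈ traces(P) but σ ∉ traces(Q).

Reachable graph of P (3 states):
  m0 = rec X. b.a.a.X has moves =b=> m1
  m1 = a.a.(rec X. b.a.a.X) has moves =a=> m2
  m2 = a.(rec X. b.a.a.X) has moves =a=> m0
Reachable graph of Q (3 states):
  n0 = rec X. b.b.a.X has moves =b=> n1
  n1 = b.a.(rec X. b.b.a.X) has moves =b=> n2
  n2 = a.(rec X. b.b.a.X) has moves =a=> n0
Executing ba from P (initial set {m0}):
  step 1 (b): {m1}
  step 2 (a): {m2}
  P completes σ.
Executing ba from Q (initial set {n0}):
  step 1 (b): {n1}
  step 2 (a): no successor for Q

ba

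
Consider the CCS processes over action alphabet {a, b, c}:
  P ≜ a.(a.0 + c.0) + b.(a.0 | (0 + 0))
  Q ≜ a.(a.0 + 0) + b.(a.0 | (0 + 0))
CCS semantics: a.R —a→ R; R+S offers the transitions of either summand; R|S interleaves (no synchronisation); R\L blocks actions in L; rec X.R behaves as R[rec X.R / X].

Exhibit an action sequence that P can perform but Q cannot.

ac

LTS(P): 5 reachable states
  u0 = a.(a.0 + c.0) + b.(a.0 | (0 + 0)) | --a--▸ u1, --b--▸ u2
  u1 = a.0 + c.0 | --a--▸ u3, --c--▸ u3
  u2 = a.0 | (0 + 0) | --a--▸ u4
  u3 = 0 | stopped
  u4 = 0 | (0 + 0) | stopped
LTS(Q): 5 reachable states
  v0 = a.(a.0 + 0) + b.(a.0 | (0 + 0)) | --a--▸ v1, --b--▸ v2
  v1 = a.0 + 0 | --a--▸ v3
  v2 = a.0 | (0 + 0) | --a--▸ v4
  v3 = 0 | stopped
  v4 = 0 | (0 + 0) | stopped
Run σ = ⟨ac⟩ on P: start {u0}
  after a @ step 1: {u1}
  after c @ step 2: {u3}
  P completes σ.
Run σ = ⟨ac⟩ on Q: start {v0}
  after a @ step 1: {v1}
  after c @ step 2: no successor for Q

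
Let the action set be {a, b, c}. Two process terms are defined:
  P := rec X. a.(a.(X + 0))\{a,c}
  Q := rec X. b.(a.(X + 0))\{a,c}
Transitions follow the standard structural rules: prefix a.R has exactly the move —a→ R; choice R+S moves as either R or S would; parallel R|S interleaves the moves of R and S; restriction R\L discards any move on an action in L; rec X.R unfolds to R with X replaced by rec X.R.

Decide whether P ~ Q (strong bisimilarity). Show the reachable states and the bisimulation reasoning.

P's transition system — 2 states:
  p0 = rec X. a.(a.(X + 0))\{a,c} has moves =a=> p1
  p1 = (a.((rec X. a.(a.(X + 0))\{a,c}) + 0))\{a,c} has moves stopped
Q's transition system — 2 states:
  q0 = rec X. b.(a.(X + 0))\{a,c} has moves =b=> q1
  q1 = (a.((rec X. b.(a.(X + 0))\{a,c}) + 0))\{a,c} has moves stopped
Partition-refinement fixed point:
  B0 = {p0}
  B1 = {p1, q1}
  B2 = {q0}
p0 ∈ B0, q0 ∈ B2 → different blocks

NO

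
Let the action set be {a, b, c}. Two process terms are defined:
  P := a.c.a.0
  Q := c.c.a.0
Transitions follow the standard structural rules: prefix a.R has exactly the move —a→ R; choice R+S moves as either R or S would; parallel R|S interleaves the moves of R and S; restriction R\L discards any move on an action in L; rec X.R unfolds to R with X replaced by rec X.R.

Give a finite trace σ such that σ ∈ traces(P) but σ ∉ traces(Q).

P's transition system — 4 states:
  s0 = a.c.a.0 :: ··a··> s1
  s1 = c.a.0 :: ··c··> s2
  s2 = a.0 :: ··a··> s3
  s3 = 0 :: deadlocked
Q's transition system — 4 states:
  t0 = c.c.a.0 :: ··c··> t1
  t1 = c.a.0 :: ··c··> t2
  t2 = a.0 :: ··a··> t3
  t3 = 0 :: deadlocked
Trace ⟨a⟩ through P, begin at {s0}:
  [1] a ⇒ {s1}
  P completes σ.
Trace ⟨a⟩ through Q, begin at {t0}:
  [1] a ⇒ ∅ (Q stuck)

a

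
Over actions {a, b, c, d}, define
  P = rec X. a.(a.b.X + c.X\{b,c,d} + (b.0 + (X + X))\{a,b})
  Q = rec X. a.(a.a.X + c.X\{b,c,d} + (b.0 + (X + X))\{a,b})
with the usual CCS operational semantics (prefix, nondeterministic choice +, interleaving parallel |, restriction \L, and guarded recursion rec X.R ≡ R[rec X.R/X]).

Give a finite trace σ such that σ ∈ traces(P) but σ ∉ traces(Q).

P's transition system — 6 states:
  s0 = rec X. a.(a.b.X + c.X\{b,c,d} + (b.0 + (X + X))\{a,b}) → --a--▸ s1
  s1 = a.b.(rec X. a.(a.b.X + c.X\{b,c,d} + (b.0 + (X + X))\{a,b})) + c.(rec X. a.(a.b.X + c.X\{b,c,d} + (b.0 + (X + X))\{a,b}))\{b,c,d} + (b.0 + ((rec X. a.(a.b.X + c.X\{b,c,d} + (b.0 + (X + X))\{a,b})) + (rec X. a.(a.b.X + c.X\{b,c,d} + (b.0 + (X + X))\{a,b}))))\{a,b} → --a--▸ s2, --c--▸ s3
  s2 = b.(rec X. a.(a.b.X + c.X\{b,c,d} + (b.0 + (X + X))\{a,b})) → --b--▸ s0
  s3 = (rec X. a.(a.b.X + c.X\{b,c,d} + (b.0 + (X + X))\{a,b}))\{b,c,d} → --a--▸ s4
  s4 = (a.b.(rec X. a.(a.b.X + c.X\{b,c,d} + (b.0 + (X + X))\{a,b})) + c.(rec X. a.(a.b.X + c.X\{b,c,d} + (b.0 + (X + X))\{a,b}))\{b,c,d} + (b.0 + ((rec X. a.(a.b.X + c.X\{b,c,d} + (b.0 + (X + X))\{a,b})) + (rec X. a.(a.b.X + c.X\{b,c,d} + (b.0 + (X + X))\{a,b}))))\{a,b})\{b,c,d} → --a--▸ s5
  s5 = (b.(rec X. a.(a.b.X + c.X\{b,c,d} + (b.0 + (X + X))\{a,b})))\{b,c,d} → ·
Q's transition system — 6 states:
  t0 = rec X. a.(a.a.X + c.X\{b,c,d} + (b.0 + (X + X))\{a,b}) → --a--▸ t1
  t1 = a.a.(rec X. a.(a.a.X + c.X\{b,c,d} + (b.0 + (X + X))\{a,b})) + c.(rec X. a.(a.a.X + c.X\{b,c,d} + (b.0 + (X + X))\{a,b}))\{b,c,d} + (b.0 + ((rec X. a.(a.a.X + c.X\{b,c,d} + (b.0 + (X + X))\{a,b})) + (rec X. a.(a.a.X + c.X\{b,c,d} + (b.0 + (X + X))\{a,b}))))\{a,b} → --a--▸ t2, --c--▸ t3
  t2 = a.(rec X. a.(a.a.X + c.X\{b,c,d} + (b.0 + (X + X))\{a,b})) → --a--▸ t0
  t3 = (rec X. a.(a.a.X + c.X\{b,c,d} + (b.0 + (X + X))\{a,b}))\{b,c,d} → --a--▸ t4
  t4 = (a.a.(rec X. a.(a.a.X + c.X\{b,c,d} + (b.0 + (X + X))\{a,b})) + c.(rec X. a.(a.a.X + c.X\{b,c,d} + (b.0 + (X + X))\{a,b}))\{b,c,d} + (b.0 + ((rec X. a.(a.a.X + c.X\{b,c,d} + (b.0 + (X + X))\{a,b})) + (rec X. a.(a.a.X + c.X\{b,c,d} + (b.0 + (X + X))\{a,b}))))\{a,b})\{b,c,d} → --a--▸ t5
  t5 = (a.(rec X. a.(a.a.X + c.X\{b,c,d} + (b.0 + (X + X))\{a,b})))\{b,c,d} → --a--▸ t3
Run σ = ⟨aab⟩ on P: start {s0}
  step 1 (a): {s1}
  step 2 (a): {s2}
  step 3 (b): {s0}
  — P admits the full trace.
Run σ = ⟨aab⟩ on Q: start {t0}
  step 1 (a): {t1}
  step 2 (a): {t2}
  step 3 (b): no successor for Q

aab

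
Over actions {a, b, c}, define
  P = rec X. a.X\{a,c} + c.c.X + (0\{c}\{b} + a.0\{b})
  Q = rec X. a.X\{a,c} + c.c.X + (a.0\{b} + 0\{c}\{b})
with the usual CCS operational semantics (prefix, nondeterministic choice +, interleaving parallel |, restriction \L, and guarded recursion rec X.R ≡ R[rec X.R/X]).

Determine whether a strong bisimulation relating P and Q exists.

Reachable graph of P (4 states):
  p0 = rec X. a.X\{a,c} + c.c.X + (0\{c}\{b} + a.0\{b}) → -a-> p1, -a-> p2, -c-> p3
  p1 = (rec X. a.X\{a,c} + c.c.X + (0\{c}\{b} + a.0\{b}))\{a,c} → ·
  p2 = 0\{b} → ·
  p3 = c.(rec X. a.X\{a,c} + c.c.X + (0\{c}\{b} + a.0\{b})) → -c-> p0
Reachable graph of Q (4 states):
  q0 = rec X. a.X\{a,c} + c.c.X + (a.0\{b} + 0\{c}\{b}) → -a-> q1, -a-> q2, -c-> q3
  q1 = (rec X. a.X\{a,c} + c.c.X + (a.0\{b} + 0\{c}\{b}))\{a,c} → ·
  q2 = 0\{b} → ·
  q3 = c.(rec X. a.X\{a,c} + c.c.X + (a.0\{b} + 0\{c}\{b})) → -c-> q0
Partition-refinement fixed point:
  B0 = {p0, q0}
  B1 = {p1, p2, q1, q2}
  B2 = {p3, q3}
p0 ∈ B0, q0 ∈ B0 → same block

P ~ Q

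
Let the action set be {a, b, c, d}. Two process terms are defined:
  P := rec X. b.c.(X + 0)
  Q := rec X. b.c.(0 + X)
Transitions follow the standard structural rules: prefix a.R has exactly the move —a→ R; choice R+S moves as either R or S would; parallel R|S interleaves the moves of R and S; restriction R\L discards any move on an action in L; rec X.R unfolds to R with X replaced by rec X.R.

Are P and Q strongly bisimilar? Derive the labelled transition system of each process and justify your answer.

P ~ Q

P's transition system — 3 states:
  s0 = rec X. b.c.(X + 0) :: --b--▸ s1
  s1 = c.((rec X. b.c.(X + 0)) + 0) :: --c--▸ s2
  s2 = (rec X. b.c.(X + 0)) + 0 :: --b--▸ s1
Q's transition system — 3 states:
  t0 = rec X. b.c.(0 + X) :: --b--▸ t1
  t1 = c.(0 + (rec X. b.c.(0 + X))) :: --c--▸ t2
  t2 = 0 + (rec X. b.c.(0 + X)) :: --b--▸ t1
Partition-refinement fixed point:
  B0 = {s0, s2, t0, t2}
  B1 = {s1, t1}
s0 ∈ B0, t0 ∈ B0 → same block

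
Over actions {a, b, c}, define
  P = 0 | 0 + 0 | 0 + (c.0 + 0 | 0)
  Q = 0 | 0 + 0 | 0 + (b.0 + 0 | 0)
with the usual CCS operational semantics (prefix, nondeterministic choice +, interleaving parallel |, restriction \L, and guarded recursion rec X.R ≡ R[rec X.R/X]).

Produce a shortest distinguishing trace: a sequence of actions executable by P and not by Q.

c

Reachable graph of P (2 states):
  p0 = 0 | 0 + 0 | 0 + (c.0 + 0 | 0) ⊢ —c→ p1
  p1 = 0 ⊢ (no moves)
Reachable graph of Q (2 states):
  q0 = 0 | 0 + 0 | 0 + (b.0 + 0 | 0) ⊢ —b→ q1
  q1 = 0 ⊢ (no moves)
Run σ = ⟨c⟩ on P: start {p0}
  [1] c ⇒ {p1}
  P completes σ.
Run σ = ⟨c⟩ on Q: start {q0}
  [1] c ⇒ ∅  — Q cannot continue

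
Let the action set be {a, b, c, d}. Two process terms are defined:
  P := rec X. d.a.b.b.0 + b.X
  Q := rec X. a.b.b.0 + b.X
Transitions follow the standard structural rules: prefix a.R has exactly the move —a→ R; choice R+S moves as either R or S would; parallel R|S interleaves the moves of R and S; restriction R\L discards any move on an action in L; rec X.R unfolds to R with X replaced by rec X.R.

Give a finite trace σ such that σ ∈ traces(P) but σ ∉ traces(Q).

LTS(P): 5 reachable states
  u0 = rec X. d.a.b.b.0 + b.X ⊢ -b-> u0, -d-> u1
  u1 = a.b.b.0 ⊢ -a-> u2
  u2 = b.b.0 ⊢ -b-> u3
  u3 = b.0 ⊢ -b-> u4
  u4 = 0 ⊢ (no moves)
LTS(Q): 4 reachable states
  v0 = rec X. a.b.b.0 + b.X ⊢ -a-> v1, -b-> v0
  v1 = b.b.0 ⊢ -b-> v2
  v2 = b.0 ⊢ -b-> v3
  v3 = 0 ⊢ (no moves)
Run σ = ⟨d⟩ on P: start {u0}
  after d @ step 1: {u1}
  P completes σ.
Run σ = ⟨d⟩ on Q: start {v0}
  after d @ step 1: no successor for Q

d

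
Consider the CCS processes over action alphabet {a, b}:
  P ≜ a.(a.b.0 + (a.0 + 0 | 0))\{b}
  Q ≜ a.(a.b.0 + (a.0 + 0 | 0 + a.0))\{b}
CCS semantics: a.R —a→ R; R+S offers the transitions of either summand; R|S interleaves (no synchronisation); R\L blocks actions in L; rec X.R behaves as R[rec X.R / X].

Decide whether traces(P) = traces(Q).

trace-equivalent

P's transition system — 4 states:
  m0 = a.(a.b.0 + (a.0 + 0 | 0))\{b} | -a-> m1
  m1 = (a.b.0 + (a.0 + 0 | 0))\{b} | -a-> m2, -a-> m3
  m2 = (b.0)\{b} | ·
  m3 = 0\{b} | ·
Q's transition system — 4 states:
  n0 = a.(a.b.0 + (a.0 + 0 | 0 + a.0))\{b} | -a-> n1
  n1 = (a.b.0 + (a.0 + 0 | 0 + a.0))\{b} | -a-> n2, -a-> n3
  n2 = (b.0)\{b} | ·
  n3 = 0\{b} | ·
Partition-refinement fixed point:
  B0 = {m0, n0}
  B1 = {m1, n1}
  B2 = {m2, m3, n2, n3}
m0 ∈ B0, n0 ∈ B0 → same block
Bisimilar ⇒ trace-equivalent.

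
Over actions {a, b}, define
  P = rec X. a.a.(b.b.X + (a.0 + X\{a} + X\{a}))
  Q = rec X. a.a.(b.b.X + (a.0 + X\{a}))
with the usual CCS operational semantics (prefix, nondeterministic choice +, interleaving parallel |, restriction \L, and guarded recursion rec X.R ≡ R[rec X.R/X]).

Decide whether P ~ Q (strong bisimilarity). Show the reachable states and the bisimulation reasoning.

P's transition system — 5 states:
  m0 = rec X. a.a.(b.b.X + (a.0 + X\{a} + X\{a})) has moves =a=> m1
  m1 = a.(b.b.(rec X. a.a.(b.b.X + (a.0 + X\{a} + X\{a}))) + (a.0 + (rec X. a.a.(b.b.X + (a.0 + X\{a} + X\{a})))\{a} + (rec X. a.a.(b.b.X + (a.0 + X\{a} + X\{a})))\{a})) has moves =a=> m2
  m2 = b.b.(rec X. a.a.(b.b.X + (a.0 + X\{a} + X\{a}))) + (a.0 + (rec X. a.a.(b.b.X + (a.0 + X\{a} + X\{a})))\{a} + (rec X. a.a.(b.b.X + (a.0 + X\{a} + X\{a})))\{a}) has moves =a=> m3, =b=> m4
  m3 = 0 has moves deadlocked
  m4 = b.(rec X. a.a.(b.b.X + (a.0 + X\{a} + X\{a}))) has moves =b=> m0
Q's transition system — 5 states:
  n0 = rec X. a.a.(b.b.X + (a.0 + X\{a})) has moves =a=> n1
  n1 = a.(b.b.(rec X. a.a.(b.b.X + (a.0 + X\{a}))) + (a.0 + (rec X. a.a.(b.b.X + (a.0 + X\{a})))\{a})) has moves =a=> n2
  n2 = b.b.(rec X. a.a.(b.b.X + (a.0 + X\{a}))) + (a.0 + (rec X. a.a.(b.b.X + (a.0 + X\{a})))\{a}) has moves =a=> n3, =b=> n4
  n3 = 0 has moves deadlocked
  n4 = b.(rec X. a.a.(b.b.X + (a.0 + X\{a}))) has moves =b=> n0
Partition-refinement fixed point:
  B0 = {m0, n0}
  B1 = {m1, n1}
  B2 = {m2, n2}
  B3 = {m3, n3}
  B4 = {m4, n4}
m0 ∈ B0, n0 ∈ B0 → same block

YES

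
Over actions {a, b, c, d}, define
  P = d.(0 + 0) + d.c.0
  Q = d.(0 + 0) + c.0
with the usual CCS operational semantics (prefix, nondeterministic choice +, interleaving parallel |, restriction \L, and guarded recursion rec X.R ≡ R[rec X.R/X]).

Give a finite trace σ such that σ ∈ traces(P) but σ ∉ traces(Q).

P's transition system — 4 states:
  m0 = d.(0 + 0) + d.c.0 | --d--▸ m1, --d--▸ m2
  m1 = 0 + 0 | (no moves)
  m2 = c.0 | --c--▸ m3
  m3 = 0 | (no moves)
Q's transition system — 3 states:
  n0 = d.(0 + 0) + c.0 | --c--▸ n1, --d--▸ n2
  n1 = 0 | (no moves)
  n2 = 0 + 0 | (no moves)
Run σ = ⟨dc⟩ on P: start {m0}
  [1] d ⇒ {m1, m2}
  [2] c ⇒ {m3}
  — P admits the full trace.
Run σ = ⟨dc⟩ on Q: start {n0}
  [1] d ⇒ {n2}
  [2] c ⇒ no successor for Q

dc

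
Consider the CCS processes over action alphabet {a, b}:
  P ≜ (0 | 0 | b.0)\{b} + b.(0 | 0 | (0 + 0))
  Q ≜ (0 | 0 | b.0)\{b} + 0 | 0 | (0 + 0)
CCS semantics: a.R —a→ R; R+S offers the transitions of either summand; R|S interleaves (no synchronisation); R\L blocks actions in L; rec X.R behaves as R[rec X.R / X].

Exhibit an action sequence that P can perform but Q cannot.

LTS(P): 2 reachable states
  m0 = (0 | 0 | b.0)\{b} + b.(0 | 0 | (0 + 0)) ⊢ -b-> m1
  m1 = 0 | 0 | (0 + 0) ⊢ ∅
LTS(Q): 1 reachable states
  n0 = (0 | 0 | b.0)\{b} + 0 | 0 | (0 + 0) ⊢ ∅
Run σ = ⟨b⟩ on P: start {m0}
  after b @ step 1: {m1}
  — P admits the full trace.
Run σ = ⟨b⟩ on Q: start {n0}
  after b @ step 1: ∅  — Q cannot continue

b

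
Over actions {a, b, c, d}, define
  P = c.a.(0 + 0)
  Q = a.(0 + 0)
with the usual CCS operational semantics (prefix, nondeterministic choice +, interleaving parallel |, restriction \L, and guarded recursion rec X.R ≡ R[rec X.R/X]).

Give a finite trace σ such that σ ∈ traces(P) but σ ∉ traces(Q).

c

P's transition system — 3 states:
  m0 = c.a.(0 + 0) → -c-> m1
  m1 = a.(0 + 0) → -a-> m2
  m2 = 0 + 0 → deadlocked
Q's transition system — 2 states:
  n0 = a.(0 + 0) → -a-> n1
  n1 = 0 + 0 → deadlocked
Run σ = ⟨c⟩ on P: start {m0}
  step 1 (c): {m1}
  P completes σ.
Run σ = ⟨c⟩ on Q: start {n0}
  step 1 (c): no successor for Q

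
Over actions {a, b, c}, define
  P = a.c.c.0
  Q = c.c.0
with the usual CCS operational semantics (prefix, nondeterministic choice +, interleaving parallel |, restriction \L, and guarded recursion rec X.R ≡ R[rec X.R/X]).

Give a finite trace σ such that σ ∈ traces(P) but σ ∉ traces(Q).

P's transition system — 4 states:
  p0 = a.c.c.0 :: —a→ p1
  p1 = c.c.0 :: —c→ p2
  p2 = c.0 :: —c→ p3
  p3 = 0 :: ∅
Q's transition system — 3 states:
  q0 = c.c.0 :: —c→ q1
  q1 = c.0 :: —c→ q2
  q2 = 0 :: ∅
Trace ⟨a⟩ through P, begin at {p0}:
  [1] a ⇒ {p1}
  — P admits the full trace.
Trace ⟨a⟩ through Q, begin at {q0}:
  [1] a ⇒ ∅  — Q cannot continue

a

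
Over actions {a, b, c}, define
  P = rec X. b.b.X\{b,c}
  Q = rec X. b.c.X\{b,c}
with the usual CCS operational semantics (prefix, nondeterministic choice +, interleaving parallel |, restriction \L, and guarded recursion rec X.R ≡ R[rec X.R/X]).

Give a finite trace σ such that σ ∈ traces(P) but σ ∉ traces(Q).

Reachable graph of P (3 states):
  u0 = rec X. b.b.X\{b,c} → -b-> u1
  u1 = b.(rec X. b.b.X\{b,c})\{b,c} → -b-> u2
  u2 = (rec X. b.b.X\{b,c})\{b,c} → stopped
Reachable graph of Q (3 states):
  v0 = rec X. b.c.X\{b,c} → -b-> v1
  v1 = c.(rec X. b.c.X\{b,c})\{b,c} → -c-> v2
  v2 = (rec X. b.c.X\{b,c})\{b,c} → stopped
Executing bb from P (initial set {u0}):
  [1] b ⇒ {u1}
  [2] b ⇒ {u2}
  P completes σ.
Executing bb from Q (initial set {v0}):
  [1] b ⇒ {v1}
  [2] b ⇒ no successor for Q

bb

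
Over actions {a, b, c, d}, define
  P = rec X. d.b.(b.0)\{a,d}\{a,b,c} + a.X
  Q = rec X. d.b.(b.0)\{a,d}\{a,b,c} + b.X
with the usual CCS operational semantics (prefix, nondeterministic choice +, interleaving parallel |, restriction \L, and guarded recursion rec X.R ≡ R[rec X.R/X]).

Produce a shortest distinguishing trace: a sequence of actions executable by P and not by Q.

P's transition system — 3 states:
  p0 = rec X. d.b.(b.0)\{a,d}\{a,b,c} + a.X → =a=> p0, =d=> p1
  p1 = b.(b.0)\{a,d}\{a,b,c} → =b=> p2
  p2 = (b.0)\{a,d}\{a,b,c} → (no moves)
Q's transition system — 3 states:
  q0 = rec X. d.b.(b.0)\{a,d}\{a,b,c} + b.X → =b=> q0, =d=> q1
  q1 = b.(b.0)\{a,d}\{a,b,c} → =b=> q2
  q2 = (b.0)\{a,d}\{a,b,c} → (no moves)
Run σ = ⟨a⟩ on P: start {p0}
  step 1 (a): {p0}
  ✓ P
Run σ = ⟨a⟩ on Q: start {q0}
  step 1 (a): no successor for Q

a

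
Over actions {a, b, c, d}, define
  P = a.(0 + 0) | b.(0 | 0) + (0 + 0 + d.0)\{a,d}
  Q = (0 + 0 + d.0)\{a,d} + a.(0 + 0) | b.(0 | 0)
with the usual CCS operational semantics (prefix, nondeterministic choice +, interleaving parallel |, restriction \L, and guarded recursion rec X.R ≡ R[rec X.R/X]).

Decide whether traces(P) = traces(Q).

trace-equivalent

P's transition system — 4 states:
  m0 = a.(0 + 0) | b.(0 | 0) + (0 + 0 + d.0)\{a,d} | —a→ m1, —b→ m2
  m1 = (0 + 0) | b.(0 | 0) | —b→ m3
  m2 = a.(0 + 0) | (0 | 0) | —a→ m3
  m3 = (0 + 0) | (0 | 0) | (no moves)
Q's transition system — 4 states:
  n0 = (0 + 0 + d.0)\{a,d} + a.(0 + 0) | b.(0 | 0) | —a→ n1, —b→ n2
  n1 = (0 + 0) | b.(0 | 0) | —b→ n3
  n2 = a.(0 + 0) | (0 | 0) | —a→ n3
  n3 = (0 + 0) | (0 | 0) | (no moves)
Coarsest stable partition (strong bisimilarity classes):
  B0 = {m0, n0}
  B1 = {m2, n2}
  B2 = {m3, n3}
  B3 = {m1, n1}
m0 ∈ B0, n0 ∈ B0 → same block
Bisimilar ⇒ trace-equivalent.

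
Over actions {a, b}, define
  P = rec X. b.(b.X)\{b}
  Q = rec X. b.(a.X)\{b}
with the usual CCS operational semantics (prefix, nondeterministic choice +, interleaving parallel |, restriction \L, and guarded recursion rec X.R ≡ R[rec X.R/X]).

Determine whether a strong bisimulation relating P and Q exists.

NO

LTS(P): 2 reachable states
  s0 = rec X. b.(b.X)\{b} :: =b=> s1
  s1 = (b.(rec X. b.(b.X)\{b}))\{b} :: ∅
LTS(Q): 3 reachable states
  t0 = rec X. b.(a.X)\{b} :: =b=> t1
  t1 = (a.(rec X. b.(a.X)\{b}))\{b} :: =a=> t2
  t2 = (rec X. b.(a.X)\{b})\{b} :: ∅
Partition-refinement fixed point:
  B0 = {s0}
  B1 = {s1, t2}
  B2 = {t0}
  B3 = {t1}
s0 ∈ B0, t0 ∈ B2 → different blocks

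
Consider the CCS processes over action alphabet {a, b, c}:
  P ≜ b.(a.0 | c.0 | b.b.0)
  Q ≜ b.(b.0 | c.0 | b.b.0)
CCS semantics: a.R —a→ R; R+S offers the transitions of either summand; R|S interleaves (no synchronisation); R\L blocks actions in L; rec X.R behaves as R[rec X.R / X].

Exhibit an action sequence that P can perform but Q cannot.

P's transition system — 13 states:
  m0 = b.(a.0 | c.0 | b.b.0) | --b--▸ m1
  m1 = a.0 | c.0 | b.b.0 | --a--▸ m2, --b--▸ m3, --c--▸ m4
  m2 = 0 | c.0 | b.b.0 | --b--▸ m5, --c--▸ m6
  m3 = a.0 | c.0 | b.0 | --a--▸ m5, --b--▸ m7, --c--▸ m8
  m4 = a.0 | 0 | b.b.0 | --a--▸ m6, --b--▸ m8
  m5 = 0 | c.0 | b.0 | --b--▸ m9, --c--▸ m10
  m6 = 0 | 0 | b.b.0 | --b--▸ m10
  m7 = a.0 | c.0 | 0 | --a--▸ m9, --c--▸ m11
  m8 = a.0 | 0 | b.0 | --a--▸ m10, --b--▸ m11
  m9 = 0 | c.0 | 0 | --c--▸ m12
  m10 = 0 | 0 | b.0 | --b--▸ m12
  m11 = a.0 | 0 | 0 | --a--▸ m12
  m12 = 0 | 0 | 0 | stopped
Q's transition system — 13 states:
  n0 = b.(b.0 | c.0 | b.b.0) | --b--▸ n1
  n1 = b.0 | c.0 | b.b.0 | --b--▸ n2, --b--▸ n3, --c--▸ n4
  n2 = 0 | c.0 | b.b.0 | --b--▸ n5, --c--▸ n6
  n3 = b.0 | c.0 | b.0 | --b--▸ n5, --b--▸ n7, --c--▸ n8
  n4 = b.0 | 0 | b.b.0 | --b--▸ n6, --b--▸ n8
  n5 = 0 | c.0 | b.0 | --b--▸ n9, --c--▸ n10
  n6 = 0 | 0 | b.b.0 | --b--▸ n10
  n7 = b.0 | c.0 | 0 | --b--▸ n9, --c--▸ n11
  n8 = b.0 | 0 | b.0 | --b--▸ n10, --b--▸ n11
  n9 = 0 | c.0 | 0 | --c--▸ n12
  n10 = 0 | 0 | b.0 | --b--▸ n12
  n11 = b.0 | 0 | 0 | --b--▸ n12
  n12 = 0 | 0 | 0 | stopped
Executing ba from P (initial set {m0}):
  after b @ step 1: {m1}
  after a @ step 2: {m2}
  — P admits the full trace.
Executing ba from Q (initial set {n0}):
  after b @ step 1: {n1}
  after a @ step 2: no successor for Q

ba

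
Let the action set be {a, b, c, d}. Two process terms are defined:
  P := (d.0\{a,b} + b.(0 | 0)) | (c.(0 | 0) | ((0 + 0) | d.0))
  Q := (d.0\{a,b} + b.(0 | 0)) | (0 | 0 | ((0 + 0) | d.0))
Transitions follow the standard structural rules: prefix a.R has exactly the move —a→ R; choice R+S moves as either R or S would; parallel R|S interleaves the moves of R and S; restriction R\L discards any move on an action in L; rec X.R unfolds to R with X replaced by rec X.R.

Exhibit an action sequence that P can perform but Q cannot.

c

Reachable graph of P (12 states):
  m0 = (d.0\{a,b} + b.(0 | 0)) | (c.(0 | 0) | ((0 + 0) | d.0)) → --b--▸ m1, --c--▸ m2, --d--▸ m3, --d--▸ m4
  m1 = 0 | 0 | (c.(0 | 0) | ((0 + 0) | d.0)) → --c--▸ m5, --d--▸ m6
  m2 = (d.0\{a,b} + b.(0 | 0)) | (0 | 0 | ((0 + 0) | d.0)) → --b--▸ m5, --d--▸ m7, --d--▸ m8
  m3 = (d.0\{a,b} + b.(0 | 0)) | (c.(0 | 0) | ((0 + 0) | 0)) → --b--▸ m6, --c--▸ m7, --d--▸ m9
  m4 = 0\{a,b} | (c.(0 | 0) | ((0 + 0) | d.0)) → --c--▸ m8, --d--▸ m9
  m5 = 0 | 0 | (0 | 0 | ((0 + 0) | d.0)) → --d--▸ m10
  m6 = 0 | 0 | (c.(0 | 0) | ((0 + 0) | 0)) → --c--▸ m10
  m7 = (d.0\{a,b} + b.(0 | 0)) | (0 | 0 | ((0 + 0) | 0)) → --b--▸ m10, --d--▸ m11
  m8 = 0\{a,b} | (0 | 0 | ((0 + 0) | d.0)) → --d--▸ m11
  m9 = 0\{a,b} | (c.(0 | 0) | ((0 + 0) | 0)) → --c--▸ m11
  m10 = 0 | 0 | (0 | 0 | ((0 + 0) | 0)) → (no moves)
  m11 = 0\{a,b} | (0 | 0 | ((0 + 0) | 0)) → (no moves)
Reachable graph of Q (6 states):
  n0 = (d.0\{a,b} + b.(0 | 0)) | (0 | 0 | ((0 + 0) | d.0)) → --b--▸ n1, --d--▸ n2, --d--▸ n3
  n1 = 0 | 0 | (0 | 0 | ((0 + 0) | d.0)) → --d--▸ n4
  n2 = (d.0\{a,b} + b.(0 | 0)) | (0 | 0 | ((0 + 0) | 0)) → --b--▸ n4, --d--▸ n5
  n3 = 0\{a,b} | (0 | 0 | ((0 + 0) | d.0)) → --d--▸ n5
  n4 = 0 | 0 | (0 | 0 | ((0 + 0) | 0)) → (no moves)
  n5 = 0\{a,b} | (0 | 0 | ((0 + 0) | 0)) → (no moves)
Trace ⟨c⟩ through P, begin at {m0}:
  step 1 (c): {m2}
  ✓ P
Trace ⟨c⟩ through Q, begin at {n0}:
  step 1 (c): no successor for Q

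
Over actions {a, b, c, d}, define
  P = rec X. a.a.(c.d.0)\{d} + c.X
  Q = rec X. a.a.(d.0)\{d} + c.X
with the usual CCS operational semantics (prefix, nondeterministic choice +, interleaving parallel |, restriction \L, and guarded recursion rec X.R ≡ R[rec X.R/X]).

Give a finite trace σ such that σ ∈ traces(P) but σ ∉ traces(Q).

P's transition system — 4 states:
  s0 = rec X. a.a.(c.d.0)\{d} + c.X :: —a→ s1, —c→ s0
  s1 = a.(c.d.0)\{d} :: —a→ s2
  s2 = (c.d.0)\{d} :: —c→ s3
  s3 = (d.0)\{d} :: ∅
Q's transition system — 3 states:
  t0 = rec X. a.a.(d.0)\{d} + c.X :: —a→ t1, —c→ t0
  t1 = a.(d.0)\{d} :: —a→ t2
  t2 = (d.0)\{d} :: ∅
Run σ = ⟨aac⟩ on P: start {s0}
  after a @ step 1: {s1}
  after a @ step 2: {s2}
  after c @ step 3: {s3}
  P completes σ.
Run σ = ⟨aac⟩ on Q: start {t0}
  after a @ step 1: {t1}
  after a @ step 2: {t2}
  after c @ step 3: no successor for Q

aac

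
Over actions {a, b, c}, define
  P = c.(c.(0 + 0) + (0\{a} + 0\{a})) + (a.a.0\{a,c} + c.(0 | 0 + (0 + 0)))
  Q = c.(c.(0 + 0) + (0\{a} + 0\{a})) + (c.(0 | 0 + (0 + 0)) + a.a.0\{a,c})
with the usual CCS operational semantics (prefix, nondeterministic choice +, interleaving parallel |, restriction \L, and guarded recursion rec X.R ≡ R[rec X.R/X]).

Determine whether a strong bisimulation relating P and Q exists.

P ~ Q

Reachable graph of P (6 states):
  m0 = c.(c.(0 + 0) + (0\{a} + 0\{a})) + (a.a.0\{a,c} + c.(0 | 0 + (0 + 0))) | —a→ m1, —c→ m2, —c→ m3
  m1 = a.0\{a,c} | —a→ m4
  m2 = 0 | 0 + (0 + 0) | ·
  m3 = c.(0 + 0) + (0\{a} + 0\{a}) | —c→ m5
  m4 = 0\{a,c} | ·
  m5 = 0 + 0 | ·
Reachable graph of Q (6 states):
  n0 = c.(c.(0 + 0) + (0\{a} + 0\{a})) + (c.(0 | 0 + (0 + 0)) + a.a.0\{a,c}) | —a→ n1, —c→ n2, —c→ n3
  n1 = a.0\{a,c} | —a→ n4
  n2 = 0 | 0 + (0 + 0) | ·
  n3 = c.(0 + 0) + (0\{a} + 0\{a}) | —c→ n5
  n4 = 0\{a,c} | ·
  n5 = 0 + 0 | ·
Coarsest stable partition (strong bisimilarity classes):
  B0 = {m0, n0}
  B1 = {m2, m4, m5, n2, n4, n5}
  B2 = {m3, n3}
  B3 = {m1, n1}
m0 ∈ B0, n0 ∈ B0 → same block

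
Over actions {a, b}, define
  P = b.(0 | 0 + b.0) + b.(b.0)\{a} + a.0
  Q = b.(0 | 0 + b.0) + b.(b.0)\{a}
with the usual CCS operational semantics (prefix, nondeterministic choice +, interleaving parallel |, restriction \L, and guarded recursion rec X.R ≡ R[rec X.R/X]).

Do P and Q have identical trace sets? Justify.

traces(P) ≠ traces(Q) — witness ⟨a⟩

Reachable graph of P (5 states):
  s0 = b.(0 | 0 + b.0) + b.(b.0)\{a} + a.0 :: -a-> s1, -b-> s2, -b-> s3
  s1 = 0 :: ·
  s2 = (b.0)\{a} :: -b-> s4
  s3 = 0 | 0 + b.0 :: -b-> s1
  s4 = 0\{a} :: ·
Reachable graph of Q (5 states):
  t0 = b.(0 | 0 + b.0) + b.(b.0)\{a} :: -b-> t1, -b-> t2
  t1 = (b.0)\{a} :: -b-> t3
  t2 = 0 | 0 + b.0 :: -b-> t4
  t3 = 0\{a} :: ·
  t4 = 0 :: ·
Executing a from P (initial set {s0}):
  after a @ step 1: {s1}
  ✓ P
Executing a from Q (initial set {t0}):
  after a @ step 1: ∅  — Q cannot continue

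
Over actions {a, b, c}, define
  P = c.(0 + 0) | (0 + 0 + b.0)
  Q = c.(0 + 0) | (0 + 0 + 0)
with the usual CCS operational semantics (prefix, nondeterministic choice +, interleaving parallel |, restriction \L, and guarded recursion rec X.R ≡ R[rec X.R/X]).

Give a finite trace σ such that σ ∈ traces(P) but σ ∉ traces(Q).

b

Reachable graph of P (4 states):
  u0 = c.(0 + 0) | (0 + 0 + b.0) | —b→ u1, —c→ u2
  u1 = c.(0 + 0) | 0 | —c→ u3
  u2 = (0 + 0) | (0 + 0 + b.0) | —b→ u3
  u3 = (0 + 0) | 0 | stopped
Reachable graph of Q (2 states):
  v0 = c.(0 + 0) | (0 + 0 + 0) | —c→ v1
  v1 = (0 + 0) | (0 + 0 + 0) | stopped
Trace ⟨b⟩ through P, begin at {u0}:
  after b @ step 1: {u1}
  P completes σ.
Trace ⟨b⟩ through Q, begin at {v0}:
  after b @ step 1: ∅  — Q cannot continue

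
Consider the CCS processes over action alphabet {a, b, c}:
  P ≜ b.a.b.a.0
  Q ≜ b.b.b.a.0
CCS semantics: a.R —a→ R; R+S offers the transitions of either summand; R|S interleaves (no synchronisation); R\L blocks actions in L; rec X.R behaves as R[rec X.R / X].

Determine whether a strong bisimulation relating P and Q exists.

NO

LTS(P): 5 reachable states
  m0 = b.a.b.a.0 → -b-> m1
  m1 = a.b.a.0 → -a-> m2
  m2 = b.a.0 → -b-> m3
  m3 = a.0 → -a-> m4
  m4 = 0 → (no moves)
LTS(Q): 5 reachable states
  n0 = b.b.b.a.0 → -b-> n1
  n1 = b.b.a.0 → -b-> n2
  n2 = b.a.0 → -b-> n3
  n3 = a.0 → -a-> n4
  n4 = 0 → (no moves)
Coarsest stable partition (strong bisimilarity classes):
  B0 = {m0}
  B1 = {m1}
  B2 = {m2, n2}
  B3 = {m3, n3}
  B4 = {m4, n4}
  B5 = {n0}
  B6 = {n1}
m0 ∈ B0, n0 ∈ B5 → different blocks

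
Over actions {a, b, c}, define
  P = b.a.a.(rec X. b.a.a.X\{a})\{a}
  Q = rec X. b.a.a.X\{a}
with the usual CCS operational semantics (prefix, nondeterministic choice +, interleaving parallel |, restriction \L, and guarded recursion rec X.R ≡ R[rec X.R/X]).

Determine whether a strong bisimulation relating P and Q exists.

P ~ Q

LTS(P): 5 reachable states
  s0 = b.a.a.(rec X. b.a.a.X\{a})\{a} → =b=> s1
  s1 = a.a.(rec X. b.a.a.X\{a})\{a} → =a=> s2
  s2 = a.(rec X. b.a.a.X\{a})\{a} → =a=> s3
  s3 = (rec X. b.a.a.X\{a})\{a} → =b=> s4
  s4 = (a.a.(rec X. b.a.a.X\{a})\{a})\{a} → ∅
LTS(Q): 5 reachable states
  t0 = rec X. b.a.a.X\{a} → =b=> t1
  t1 = a.a.(rec X. b.a.a.X\{a})\{a} → =a=> t2
  t2 = a.(rec X. b.a.a.X\{a})\{a} → =a=> t3
  t3 = (rec X. b.a.a.X\{a})\{a} → =b=> t4
  t4 = (a.a.(rec X. b.a.a.X\{a})\{a})\{a} → ∅
Coarsest stable partition (strong bisimilarity classes):
  B0 = {s0, t0}
  B1 = {s1, t1}
  B2 = {s2, t2}
  B3 = {s3, t3}
  B4 = {s4, t4}
s0 ∈ B0, t0 ∈ B0 → same block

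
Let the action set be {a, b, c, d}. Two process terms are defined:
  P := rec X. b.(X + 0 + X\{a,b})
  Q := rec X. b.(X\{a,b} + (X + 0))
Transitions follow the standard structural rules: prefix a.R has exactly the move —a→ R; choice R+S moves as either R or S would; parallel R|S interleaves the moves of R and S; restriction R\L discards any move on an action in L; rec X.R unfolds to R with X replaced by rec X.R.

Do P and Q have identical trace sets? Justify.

LTS(P): 2 reachable states
  m0 = rec X. b.(X + 0 + X\{a,b}) has moves ··b··> m1
  m1 = (rec X. b.(X + 0 + X\{a,b})) + 0 + (rec X. b.(X + 0 + X\{a,b}))\{a,b} has moves ··b··> m1
LTS(Q): 2 reachable states
  n0 = rec X. b.(X\{a,b} + (X + 0)) has moves ··b··> n1
  n1 = (rec X. b.(X\{a,b} + (X + 0)))\{a,b} + ((rec X. b.(X\{a,b} + (X + 0))) + 0) has moves ··b··> n1
Partition-refinement fixed point:
  B0 = {m0, m1, n0, n1}
m0 ∈ B0, n0 ∈ B0 → same block
Bisimilar ⇒ trace-equivalent.

YES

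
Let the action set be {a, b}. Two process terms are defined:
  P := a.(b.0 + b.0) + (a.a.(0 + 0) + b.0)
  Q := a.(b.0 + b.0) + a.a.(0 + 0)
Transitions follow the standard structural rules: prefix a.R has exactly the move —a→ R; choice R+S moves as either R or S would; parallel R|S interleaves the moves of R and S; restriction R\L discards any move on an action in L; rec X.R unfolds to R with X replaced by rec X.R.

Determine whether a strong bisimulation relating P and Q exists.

P's transition system — 5 states:
  s0 = a.(b.0 + b.0) + (a.a.(0 + 0) + b.0) ⊢ =a=> s1, =a=> s2, =b=> s3
  s1 = a.(0 + 0) ⊢ =a=> s4
  s2 = b.0 + b.0 ⊢ =b=> s3
  s3 = 0 ⊢ stopped
  s4 = 0 + 0 ⊢ stopped
Q's transition system — 5 states:
  t0 = a.(b.0 + b.0) + a.a.(0 + 0) ⊢ =a=> t1, =a=> t2
  t1 = a.(0 + 0) ⊢ =a=> t3
  t2 = b.0 + b.0 ⊢ =b=> t4
  t3 = 0 + 0 ⊢ stopped
  t4 = 0 ⊢ stopped
Partition-refinement fixed point:
  B0 = {s0}
  B1 = {s2, t2}
  B2 = {s3, s4, t3, t4}
  B3 = {s1, t1}
  B4 = {t0}
s0 ∈ B0, t0 ∈ B4 → different blocks

P ≁ Q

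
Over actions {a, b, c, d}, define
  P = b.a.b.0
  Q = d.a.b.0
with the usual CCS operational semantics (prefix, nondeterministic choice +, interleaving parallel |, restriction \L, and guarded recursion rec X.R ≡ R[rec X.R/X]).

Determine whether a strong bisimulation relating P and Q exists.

P ≁ Q

P's transition system — 4 states:
  u0 = b.a.b.0 :: ··b··> u1
  u1 = a.b.0 :: ··a··> u2
  u2 = b.0 :: ··b··> u3
  u3 = 0 :: ∅
Q's transition system — 4 states:
  v0 = d.a.b.0 :: ··d··> v1
  v1 = a.b.0 :: ··a··> v2
  v2 = b.0 :: ··b··> v3
  v3 = 0 :: ∅
Coarsest stable partition (strong bisimilarity classes):
  B0 = {u0}
  B1 = {u1, v1}
  B2 = {u2, v2}
  B3 = {u3, v3}
  B4 = {v0}
u0 ∈ B0, v0 ∈ B4 → different blocks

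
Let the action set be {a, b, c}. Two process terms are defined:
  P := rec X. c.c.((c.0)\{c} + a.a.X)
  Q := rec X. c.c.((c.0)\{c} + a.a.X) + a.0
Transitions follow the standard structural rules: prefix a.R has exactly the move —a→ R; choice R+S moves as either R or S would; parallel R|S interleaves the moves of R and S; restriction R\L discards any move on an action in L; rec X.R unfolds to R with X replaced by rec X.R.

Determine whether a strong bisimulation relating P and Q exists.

not bisimilar

Reachable graph of P (4 states):
  p0 = rec X. c.c.((c.0)\{c} + a.a.X) :: =c=> p1
  p1 = c.((c.0)\{c} + a.a.(rec X. c.c.((c.0)\{c} + a.a.X))) :: =c=> p2
  p2 = (c.0)\{c} + a.a.(rec X. c.c.((c.0)\{c} + a.a.X)) :: =a=> p3
  p3 = a.(rec X. c.c.((c.0)\{c} + a.a.X)) :: =a=> p0
Reachable graph of Q (5 states):
  q0 = rec X. c.c.((c.0)\{c} + a.a.X) + a.0 :: =a=> q1, =c=> q2
  q1 = 0 :: stopped
  q2 = c.((c.0)\{c} + a.a.(rec X. c.c.((c.0)\{c} + a.a.X) + a.0)) :: =c=> q3
  q3 = (c.0)\{c} + a.a.(rec X. c.c.((c.0)\{c} + a.a.X) + a.0) :: =a=> q4
  q4 = a.(rec X. c.c.((c.0)\{c} + a.a.X) + a.0) :: =a=> q0
Partition-refinement fixed point:
  B0 = {p0}
  B1 = {p1}
  B2 = {p2}
  B3 = {p3}
  B4 = {q0}
  B5 = {q1}
  B6 = {q2}
  B7 = {q3}
  B8 = {q4}
p0 ∈ B0, q0 ∈ B4 → different blocks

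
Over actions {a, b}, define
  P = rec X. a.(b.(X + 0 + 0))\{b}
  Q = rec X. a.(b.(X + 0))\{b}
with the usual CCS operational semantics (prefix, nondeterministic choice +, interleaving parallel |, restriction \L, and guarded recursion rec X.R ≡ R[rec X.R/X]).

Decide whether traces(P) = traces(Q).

trace-equivalent

P's transition system — 2 states:
  m0 = rec X. a.(b.(X + 0 + 0))\{b} :: =a=> m1
  m1 = (b.((rec X. a.(b.(X + 0 + 0))\{b}) + 0 + 0))\{b} :: (no moves)
Q's transition system — 2 states:
  n0 = rec X. a.(b.(X + 0))\{b} :: =a=> n1
  n1 = (b.((rec X. a.(b.(X + 0))\{b}) + 0))\{b} :: (no moves)
Partition-refinement fixed point:
  B0 = {m0, n0}
  B1 = {m1, n1}
m0 ∈ B0, n0 ∈ B0 → same block
Bisimilar ⇒ trace-equivalent.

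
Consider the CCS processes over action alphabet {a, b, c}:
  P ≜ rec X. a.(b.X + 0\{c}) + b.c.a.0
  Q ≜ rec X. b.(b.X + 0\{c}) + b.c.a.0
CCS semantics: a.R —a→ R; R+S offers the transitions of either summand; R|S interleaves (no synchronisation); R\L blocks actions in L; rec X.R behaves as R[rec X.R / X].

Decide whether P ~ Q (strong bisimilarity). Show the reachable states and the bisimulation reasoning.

NO

Reachable graph of P (5 states):
  s0 = rec X. a.(b.X + 0\{c}) + b.c.a.0 ⊢ =a=> s1, =b=> s2
  s1 = b.(rec X. a.(b.X + 0\{c}) + b.c.a.0) + 0\{c} ⊢ =b=> s0
  s2 = c.a.0 ⊢ =c=> s3
  s3 = a.0 ⊢ =a=> s4
  s4 = 0 ⊢ deadlocked
Reachable graph of Q (5 states):
  t0 = rec X. b.(b.X + 0\{c}) + b.c.a.0 ⊢ =b=> t1, =b=> t2
  t1 = b.(rec X. b.(b.X + 0\{c}) + b.c.a.0) + 0\{c} ⊢ =b=> t0
  t2 = c.a.0 ⊢ =c=> t3
  t3 = a.0 ⊢ =a=> t4
  t4 = 0 ⊢ deadlocked
Partition-refinement fixed point:
  B0 = {s0}
  B1 = {s2, t2}
  B2 = {s3, t3}
  B3 = {s4, t4}
  B4 = {s1}
  B5 = {t0}
  B6 = {t1}
s0 ∈ B0, t0 ∈ B5 → different blocks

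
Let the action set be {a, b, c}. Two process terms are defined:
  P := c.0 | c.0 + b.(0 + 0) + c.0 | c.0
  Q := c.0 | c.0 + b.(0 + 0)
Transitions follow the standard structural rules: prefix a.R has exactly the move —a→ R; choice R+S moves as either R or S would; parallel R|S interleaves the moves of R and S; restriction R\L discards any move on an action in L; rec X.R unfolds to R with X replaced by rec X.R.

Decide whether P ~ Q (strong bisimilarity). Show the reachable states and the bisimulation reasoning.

P ~ Q

Reachable graph of P (5 states):
  p0 = c.0 | c.0 + b.(0 + 0) + c.0 | c.0 → ··b··> p1, ··c··> p2, ··c··> p3
  p1 = 0 + 0 → ·
  p2 = 0 | c.0 → ··c··> p4
  p3 = c.0 | 0 → ··c··> p4
  p4 = 0 | 0 → ·
Reachable graph of Q (5 states):
  q0 = c.0 | c.0 + b.(0 + 0) → ··b··> q1, ··c··> q2, ··c··> q3
  q1 = 0 + 0 → ·
  q2 = 0 | c.0 → ··c··> q4
  q3 = c.0 | 0 → ··c··> q4
  q4 = 0 | 0 → ·
Bisimilarity quotient blocks:
  B0 = {p0, q0}
  B1 = {p2, p3, q2, q3}
  B2 = {p1, p4, q1, q4}
p0 ∈ B0, q0 ∈ B0 → same block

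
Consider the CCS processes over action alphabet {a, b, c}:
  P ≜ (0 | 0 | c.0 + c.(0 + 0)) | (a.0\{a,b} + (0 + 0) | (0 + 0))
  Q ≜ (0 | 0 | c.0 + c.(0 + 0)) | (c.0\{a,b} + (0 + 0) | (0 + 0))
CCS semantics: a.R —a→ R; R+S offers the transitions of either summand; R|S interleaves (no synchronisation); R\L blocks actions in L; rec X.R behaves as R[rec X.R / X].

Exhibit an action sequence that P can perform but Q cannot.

a

LTS(P): 6 reachable states
  p0 = (0 | 0 | c.0 + c.(0 + 0)) | (a.0\{a,b} + (0 + 0) | (0 + 0)) has moves -a-> p1, -c-> p2, -c-> p3
  p1 = (0 | 0 | c.0 + c.(0 + 0)) | 0\{a,b} has moves -c-> p4, -c-> p5
  p2 = (0 + 0) | (a.0\{a,b} + (0 + 0) | (0 + 0)) has moves -a-> p4
  p3 = 0 | 0 | 0 | (a.0\{a,b} + (0 + 0) | (0 + 0)) has moves -a-> p5
  p4 = (0 + 0) | 0\{a,b} has moves ∅
  p5 = 0 | 0 | 0 | 0\{a,b} has moves ∅
LTS(Q): 6 reachable states
  q0 = (0 | 0 | c.0 + c.(0 + 0)) | (c.0\{a,b} + (0 + 0) | (0 + 0)) has moves -c-> q1, -c-> q2, -c-> q3
  q1 = (0 + 0) | (c.0\{a,b} + (0 + 0) | (0 + 0)) has moves -c-> q4
  q2 = (0 | 0 | c.0 + c.(0 + 0)) | 0\{a,b} has moves -c-> q4, -c-> q5
  q3 = 0 | 0 | 0 | (c.0\{a,b} + (0 + 0) | (0 + 0)) has moves -c-> q5
  q4 = (0 + 0) | 0\{a,b} has moves ∅
  q5 = 0 | 0 | 0 | 0\{a,b} has moves ∅
Executing a from P (initial set {p0}):
  after a @ step 1: {p1}
  — P admits the full trace.
Executing a from Q (initial set {q0}):
  after a @ step 1: ∅ (Q stuck)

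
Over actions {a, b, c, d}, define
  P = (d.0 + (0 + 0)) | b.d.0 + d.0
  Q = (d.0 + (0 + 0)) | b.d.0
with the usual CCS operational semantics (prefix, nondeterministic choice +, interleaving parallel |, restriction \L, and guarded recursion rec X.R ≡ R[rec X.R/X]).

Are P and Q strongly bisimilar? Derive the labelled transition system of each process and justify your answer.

Reachable graph of P (7 states):
  u0 = (d.0 + (0 + 0)) | b.d.0 + d.0 has moves —b→ u1, —d→ u2, —d→ u3
  u1 = (d.0 + (0 + 0)) | d.0 has moves —d→ u4, —d→ u5
  u2 = 0 has moves (no moves)
  u3 = 0 | b.d.0 has moves —b→ u5
  u4 = (d.0 + (0 + 0)) | 0 has moves —d→ u6
  u5 = 0 | d.0 has moves —d→ u6
  u6 = 0 | 0 has moves (no moves)
Reachable graph of Q (6 states):
  v0 = (d.0 + (0 + 0)) | b.d.0 has moves —b→ v1, —d→ v2
  v1 = (d.0 + (0 + 0)) | d.0 has moves —d→ v3, —d→ v4
  v2 = 0 | b.d.0 has moves —b→ v4
  v3 = (d.0 + (0 + 0)) | 0 has moves —d→ v5
  v4 = 0 | d.0 has moves —d→ v5
  v5 = 0 | 0 has moves (no moves)
Coarsest stable partition (strong bisimilarity classes):
  B0 = {u0}
  B1 = {u3, v2}
  B2 = {u4, u5, v3, v4}
  B3 = {u2, u6, v5}
  B4 = {u1, v1}
  B5 = {v0}
u0 ∈ B0, v0 ∈ B5 → different blocks

P ≁ Q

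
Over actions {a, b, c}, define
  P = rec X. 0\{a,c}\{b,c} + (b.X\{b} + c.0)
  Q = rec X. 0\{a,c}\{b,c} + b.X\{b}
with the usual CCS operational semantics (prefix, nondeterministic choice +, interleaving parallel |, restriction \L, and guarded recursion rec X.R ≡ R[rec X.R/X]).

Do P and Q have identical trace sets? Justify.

NO — witness ⟨c⟩

P's transition system — 4 states:
  p0 = rec X. 0\{a,c}\{b,c} + (b.X\{b} + c.0) → =b=> p1, =c=> p2
  p1 = (rec X. 0\{a,c}\{b,c} + (b.X\{b} + c.0))\{b} → =c=> p3
  p2 = 0 → ∅
  p3 = 0\{b} → ∅
Q's transition system — 2 states:
  q0 = rec X. 0\{a,c}\{b,c} + b.X\{b} → =b=> q1
  q1 = (rec X. 0\{a,c}\{b,c} + b.X\{b})\{b} → ∅
Run σ = ⟨c⟩ on P: start {p0}
  step 1 (c): {p2}
  — P admits the full trace.
Run σ = ⟨c⟩ on Q: start {q0}
  step 1 (c): ∅  — Q cannot continue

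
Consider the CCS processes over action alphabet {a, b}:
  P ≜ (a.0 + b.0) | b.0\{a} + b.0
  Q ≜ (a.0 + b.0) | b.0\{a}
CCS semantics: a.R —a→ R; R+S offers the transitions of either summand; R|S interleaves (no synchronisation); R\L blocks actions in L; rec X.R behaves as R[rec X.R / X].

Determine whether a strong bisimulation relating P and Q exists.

Reachable graph of P (5 states):
  u0 = (a.0 + b.0) | b.0\{a} + b.0 ⊢ —a→ u1, —b→ u1, —b→ u2, —b→ u3
  u1 = 0 | b.0\{a} ⊢ —b→ u4
  u2 = (a.0 + b.0) | 0\{a} ⊢ —a→ u4, —b→ u4
  u3 = 0 ⊢ deadlocked
  u4 = 0 | 0\{a} ⊢ deadlocked
Reachable graph of Q (4 states):
  v0 = (a.0 + b.0) | b.0\{a} ⊢ —a→ v1, —b→ v1, —b→ v2
  v1 = 0 | b.0\{a} ⊢ —b→ v3
  v2 = (a.0 + b.0) | 0\{a} ⊢ —a→ v3, —b→ v3
  v3 = 0 | 0\{a} ⊢ deadlocked
Bisimilarity quotient blocks:
  B0 = {u0}
  B1 = {u3, u4, v3}
  B2 = {u1, v1}
  B3 = {u2, v2}
  B4 = {v0}
u0 ∈ B0, v0 ∈ B4 → different blocks

NO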